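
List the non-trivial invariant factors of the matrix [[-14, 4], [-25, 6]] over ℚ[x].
The Jordan structure of A has elementary divisors (x + 4)^2. Arranging the block sizes at each eigenvalue in decreasing order and taking row products gives the invariant factors.

Invariant factors (smallest first, each dividing the next): (x + 4)^2.

Check: the last factor (x + 4)^2 is the minimal polynomial, and the product (x + 4)^2 is the characteristic polynomial.

(x + 4)^2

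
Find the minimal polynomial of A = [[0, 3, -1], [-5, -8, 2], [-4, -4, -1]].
m_A(x) = (x + 3)^3

The characteristic polynomial factors as (x + 3)^3. The minimal polynomial is ∏(x - λ)^{k_λ} where k_λ is the size of the largest Jordan block at λ.

For λ = -3: rank(A + 3I) = 2, and the largest Jordan block has size 3 (the smallest k with rank((A + 3I)^k) = rank((A + 3I)^(k+1))).

So m_A(x) = (x + 3)^3.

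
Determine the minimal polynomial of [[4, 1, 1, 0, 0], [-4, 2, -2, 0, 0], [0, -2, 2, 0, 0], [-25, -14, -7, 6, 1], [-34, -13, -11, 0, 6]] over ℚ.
m_A(x) = (x - 6)^2(x - 4)(x - 2)^2

The characteristic polynomial factors as (x - 6)^2(x - 4)(x - 2)^2. The minimal polynomial is ∏(x - λ)^{k_λ} where k_λ is the size of the largest Jordan block at λ.

For λ = 2: rank(A - 2I) = 4, and the largest Jordan block has size 2 (the smallest k with rank((A - 2I)^k) = rank((A - 2I)^(k+1))).
For λ = 4: rank(A - 4I) = 4, and the largest Jordan block has size 1 (the smallest k with rank((A - 4I)^k) = rank((A - 4I)^(k+1))).
For λ = 6: rank(A - 6I) = 4, and the largest Jordan block has size 2 (the smallest k with rank((A - 6I)^k) = rank((A - 6I)^(k+1))).

So m_A(x) = (x - 6)^2(x - 4)(x - 2)^2.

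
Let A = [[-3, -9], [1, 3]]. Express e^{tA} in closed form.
e^{tA} = [[1 - 3*t, -9*t], [t, 3*t + 1]]

A has Jordan form J = [[0, 1], [0, 0]] with A = PJP^{-1}, so e^{tA} = P e^{tJ} P^{-1}.

For a Jordan block J_k(λ), e^{tJ_k(λ)} = e^{λt} · (I + tN + t^2 N^2/2! + ... + t^{k-1} N^{k-1}/(k-1)!) where N is the nilpotent superdiagonal part.

Assembling the blocks and conjugating back gives the entries of e^{tA} as shown above.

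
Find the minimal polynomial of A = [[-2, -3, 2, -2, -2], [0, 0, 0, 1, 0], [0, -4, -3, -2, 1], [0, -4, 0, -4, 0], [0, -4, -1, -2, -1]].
m_A(x) = (x + 2)^3

The characteristic polynomial factors as (x + 2)^5. The minimal polynomial is ∏(x - λ)^{k_λ} where k_λ is the size of the largest Jordan block at λ.

For λ = -2: rank(A + 2I) = 3, and the largest Jordan block has size 3 (the smallest k with rank((A + 2I)^k) = rank((A + 2I)^(k+1))).

So m_A(x) = (x + 2)^3.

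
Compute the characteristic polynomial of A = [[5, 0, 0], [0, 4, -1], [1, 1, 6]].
χ_A(x) = (x - 5)^3

xI - A = [[x - 5, 0, 0], [0, x - 4, 1], [-1, -1, x - 6]].

Expanding det(xI - A) along the first row:
det(xI - A) = + (x - 5)·det([[x - 4, 1], [-1, x - 6]]) - (0)·det([[0, 1], [-1, x - 6]]) + (0)·det([[0, x - 4], [-1, -1]]).

Evaluating gives χ_A(x) = x^3 - 15x^2 + 75x - 125 = (x - 5)^3.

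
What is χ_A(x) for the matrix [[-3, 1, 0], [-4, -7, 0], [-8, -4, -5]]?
xI - A = [[x + 3, -1, 0], [4, x + 7, 0], [8, 4, x + 5]].

Expanding det(xI - A) along the first row:
det(xI - A) = + (x + 3)·det([[x + 7, 0], [4, x + 5]]) - (-1)·det([[4, 0], [8, x + 5]]) + (0)·det([[4, x + 7], [8, 4]]).

Evaluating gives χ_A(x) = x^3 + 15x^2 + 75x + 125 = (x + 5)^3.

χ_A(x) = (x + 5)^3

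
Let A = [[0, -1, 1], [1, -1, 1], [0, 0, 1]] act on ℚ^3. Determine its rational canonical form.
R = [[0, 0, 1], [1, 0, 0], [0, 1, 0]]

The invariant factors of A (the non-unit diagonal entries of the Smith normal form of xI - A over ℚ[x]) are (x - 1)(x^2 + x + 1), each dividing the next. The characteristic polynomial is their product, (x - 1)(x^2 + x + 1).

The rational canonical form is the block-diagonal matrix of companion matrices C(f_i):
R = [[0, 0, 1], [1, 0, 0], [0, 1, 0]].

Note the characteristic polynomial does not split into linear factors over ℚ, so A has no Jordan form over ℚ; the rational canonical form exists over any field.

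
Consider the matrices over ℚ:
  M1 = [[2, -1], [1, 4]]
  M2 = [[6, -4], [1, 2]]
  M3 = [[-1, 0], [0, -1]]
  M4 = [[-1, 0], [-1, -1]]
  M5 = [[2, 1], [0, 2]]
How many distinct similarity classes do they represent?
5 classes: {M1}, {M2}, {M3}, {M4}, {M5}

Characteristic polynomials: χ_{M1} = (x - 3)^2, χ_{M2} = (x - 4)^2, χ_{M3} = (x + 1)^2, χ_{M4} = (x + 1)^2, χ_{M5} = (x - 2)^2.

{M1}: invariant factors (x - 3)^2.

{M2}: invariant factors (x - 4)^2.

{M3}: invariant factors x + 1, x + 1.

{M4}: invariant factors (x + 1)^2.

{M5}: invariant factors (x - 2)^2.

Matrices are similar if and only if their invariant-factor lists agree; the partition into similarity classes is {M1}, {M2}, {M3}, {M4}, {M5}.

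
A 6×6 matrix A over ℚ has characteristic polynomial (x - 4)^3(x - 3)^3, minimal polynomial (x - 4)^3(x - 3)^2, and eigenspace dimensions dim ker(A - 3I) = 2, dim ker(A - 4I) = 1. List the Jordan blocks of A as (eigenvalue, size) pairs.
Jordan blocks: (3, 2), (3, 1), (4, 3)

λ = 3: algebraic multiplicity 3 (exponent in χ_A), largest block size 2 (exponent in m_A), 2 blocks (geometric multiplicity). These force block sizes [2, 1].
λ = 4: algebraic multiplicity 3 (exponent in χ_A), largest block size 3 (exponent in m_A), 1 block (geometric multiplicity). This forces block sizes [3].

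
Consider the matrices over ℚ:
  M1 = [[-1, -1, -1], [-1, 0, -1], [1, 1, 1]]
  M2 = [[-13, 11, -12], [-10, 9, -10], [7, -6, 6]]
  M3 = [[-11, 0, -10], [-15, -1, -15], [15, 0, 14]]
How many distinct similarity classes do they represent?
Characteristic polynomials: χ_{M1} = x^3, χ_{M2} = (x - 4)(x + 1)^2, χ_{M3} = (x - 4)(x + 1)^2.

{M1}: invariant factors x^3.

{M2}: invariant factors (x - 4)(x + 1)^2.

{M3}: invariant factors x + 1, (x - 4)(x + 1).

Matrices are similar if and only if their invariant-factor lists agree; the partition into similarity classes is {M1}, {M2}, {M3}.

3 classes: {M1}, {M2}, {M3}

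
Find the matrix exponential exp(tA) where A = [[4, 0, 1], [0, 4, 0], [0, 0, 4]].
e^{tA} = [[e^{4*t}, 0, t*e^{4*t}], [0, e^{4*t}, 0], [0, 0, e^{4*t}]]

A has Jordan form J = [[4, 1, 0], [0, 4, 0], [0, 0, 4]] with A = PJP^{-1}, so e^{tA} = P e^{tJ} P^{-1}.

For a Jordan block J_k(λ), e^{tJ_k(λ)} = e^{λt} · (I + tN + t^2 N^2/2! + ... + t^{k-1} N^{k-1}/(k-1)!) where N is the nilpotent superdiagonal part.

Assembling the blocks and conjugating back gives the entries of e^{tA} as shown above.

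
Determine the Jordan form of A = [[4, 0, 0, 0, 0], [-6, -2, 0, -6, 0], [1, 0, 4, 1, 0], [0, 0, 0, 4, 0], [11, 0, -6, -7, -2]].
J = [[-2, 0, 0, 0, 0], [0, -2, 0, 0, 0], [0, 0, 4, 1, 0], [0, 0, 0, 4, 0], [0, 0, 0, 0, 4]]

The characteristic polynomial is det(xI - A) = (x - 4)^3(x + 2)^2, so the eigenvalues are -2 (algebraic multiplicity 2), 4 (algebraic multiplicity 3).

For λ = -2: rank(A + 2I) = 3. The eigenspace has dimension 5 - 3 = 2, so there are 2 Jordan blocks; the rank sequence gives block sizes [1, 1].

For λ = 4: rank(A - 4I) = 3, rank((A - 4I)^2) = 2. The eigenspace has dimension 5 - 3 = 2, so there are 2 Jordan blocks; the rank sequence gives block sizes [2, 1].

Assembling the blocks gives the Jordan form J above.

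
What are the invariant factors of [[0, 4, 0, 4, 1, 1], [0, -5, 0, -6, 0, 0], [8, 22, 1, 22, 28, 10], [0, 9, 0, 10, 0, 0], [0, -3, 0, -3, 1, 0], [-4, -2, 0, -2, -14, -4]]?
x - 1, x - 1, (x - 4)(x - 1)(x + 2)^2

The Jordan structure of A has elementary divisors (x + 2)^2, (x - 1), (x - 1), (x - 1), (x - 4). Arranging the block sizes at each eigenvalue in decreasing order and taking row products gives the invariant factors.

Invariant factors (smallest first, each dividing the next): x - 1, x - 1, (x - 4)(x - 1)(x + 2)^2.

Check: the last factor (x - 4)(x - 1)(x + 2)^2 is the minimal polynomial, and the product (x - 4)(x - 1)^3(x + 2)^2 is the characteristic polynomial.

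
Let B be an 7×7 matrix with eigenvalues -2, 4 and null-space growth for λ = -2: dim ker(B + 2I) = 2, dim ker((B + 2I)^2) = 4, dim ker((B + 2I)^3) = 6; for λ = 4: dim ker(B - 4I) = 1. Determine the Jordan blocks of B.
Jordan blocks: (-2, 3), (-2, 3), (4, 1)

λ = -2: successive nullity increments [2, 2, 2] count blocks of size ≥ k; block sizes are [3, 3].
λ = 4: successive nullity increments [1] count blocks of size ≥ k; block sizes are [1].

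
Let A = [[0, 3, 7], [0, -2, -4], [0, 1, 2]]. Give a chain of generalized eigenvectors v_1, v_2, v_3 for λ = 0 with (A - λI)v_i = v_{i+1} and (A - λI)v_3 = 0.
We seek v_1 ∈ ker(A^3) \ ker(A^2), then set v_{i+1} = A v_i.

One such chain is v_1 = [[-1, 5, -2]]^T, v_2 = [[1, -2, 1]]^T, v_3 = [[1, 0, 0]]^T. Check: A v_3 = [[0, 0, 0]]^T = 0.

v_1 = [[-1, 5, -2]]^T, v_2 = [[1, -2, 1]]^T, v_3 = [[1, 0, 0]]^T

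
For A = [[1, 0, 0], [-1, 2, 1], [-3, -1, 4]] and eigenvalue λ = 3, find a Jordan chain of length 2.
We seek v_1 ∈ ker((A - 3I)^2) \ ker(A - 3I), then set v_{i+1} = (A - 3I) v_i.

One such chain is v_1 = [[0, 0, 1]]^T, v_2 = [[0, 1, 1]]^T. Check: (A - 3I) v_2 = [[0, 0, 0]]^T = 0.

v_1 = [[0, 0, 1]]^T, v_2 = [[0, 1, 1]]^T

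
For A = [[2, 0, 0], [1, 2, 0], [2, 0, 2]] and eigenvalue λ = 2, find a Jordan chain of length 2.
We seek v_1 ∈ ker((A - 2I)^2) \ ker(A - 2I), then set v_{i+1} = (A - 2I) v_i.

One such chain is v_1 = [[1, 1, 1]]^T, v_2 = [[0, 1, 2]]^T. Check: (A - 2I) v_2 = [[0, 0, 0]]^T = 0.

v_1 = [[1, 1, 1]]^T, v_2 = [[0, 1, 2]]^T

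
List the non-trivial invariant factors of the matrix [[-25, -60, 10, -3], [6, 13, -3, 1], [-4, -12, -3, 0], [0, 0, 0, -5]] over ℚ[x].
(x + 5)^2, (x + 5)^2

The Jordan structure of A has elementary divisors (x + 5)^2, (x + 5)^2. Arranging the block sizes at each eigenvalue in decreasing order and taking row products gives the invariant factors.

Invariant factors (smallest first, each dividing the next): (x + 5)^2, (x + 5)^2.

Check: the last factor (x + 5)^2 is the minimal polynomial, and the product (x + 5)^4 is the characteristic polynomial.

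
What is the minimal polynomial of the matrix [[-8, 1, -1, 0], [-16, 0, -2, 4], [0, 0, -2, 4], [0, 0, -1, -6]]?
m_A(x) = (x + 4)^2

The characteristic polynomial factors as (x + 4)^4. The minimal polynomial is ∏(x - λ)^{k_λ} where k_λ is the size of the largest Jordan block at λ.

For λ = -4: rank(A + 4I) = 2, and the largest Jordan block has size 2 (the smallest k with rank((A + 4I)^k) = rank((A + 4I)^(k+1))).

So m_A(x) = (x + 4)^2.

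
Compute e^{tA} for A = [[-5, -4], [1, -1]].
A has Jordan form J = [[-3, 1], [0, -3]] with A = PJP^{-1}, so e^{tA} = P e^{tJ} P^{-1}.

For a Jordan block J_k(λ), e^{tJ_k(λ)} = e^{λt} · (I + tN + t^2 N^2/2! + ... + t^{k-1} N^{k-1}/(k-1)!) where N is the nilpotent superdiagonal part.

Assembling the blocks and conjugating back gives the entries of e^{tA} as shown above.

e^{tA} = [[(1 - 2*t)*e^{-3*t}, -4*t*e^{-3*t}], [t*e^{-3*t}, (2*t + 1)*e^{-3*t}]]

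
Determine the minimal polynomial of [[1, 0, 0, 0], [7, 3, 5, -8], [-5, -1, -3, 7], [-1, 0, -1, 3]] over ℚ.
The characteristic polynomial factors as (x - 1)^4. The minimal polynomial is ∏(x - λ)^{k_λ} where k_λ is the size of the largest Jordan block at λ.

For λ = 1: rank(A - I) = 2, and the largest Jordan block has size 3 (the smallest k with rank((A - I)^k) = rank((A - I)^(k+1))).

So m_A(x) = (x - 1)^3.

m_A(x) = (x - 1)^3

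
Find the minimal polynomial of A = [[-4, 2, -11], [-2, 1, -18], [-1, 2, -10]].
The characteristic polynomial factors as (x + 3)(x + 5)^2. The minimal polynomial is ∏(x - λ)^{k_λ} where k_λ is the size of the largest Jordan block at λ.

For λ = -5: rank(A + 5I) = 2, and the largest Jordan block has size 2 (the smallest k with rank((A + 5I)^k) = rank((A + 5I)^(k+1))).
For λ = -3: rank(A + 3I) = 2, and the largest Jordan block has size 1 (the smallest k with rank((A + 3I)^k) = rank((A + 3I)^(k+1))).

So m_A(x) = (x + 3)(x + 5)^2.

m_A(x) = (x + 3)(x + 5)^2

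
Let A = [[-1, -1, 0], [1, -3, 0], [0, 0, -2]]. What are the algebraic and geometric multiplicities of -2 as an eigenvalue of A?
The characteristic polynomial is (x + 2)^3, so the factor x + 2 appears with exponent 3: the algebraic multiplicity is 3.

rank(A + 2I) = 1, so the eigenspace has dimension 3 - 1 = 2: the geometric multiplicity is 2.

Since 2 < 3, A is not diagonalizable.

algebraic multiplicity 3, geometric multiplicity 2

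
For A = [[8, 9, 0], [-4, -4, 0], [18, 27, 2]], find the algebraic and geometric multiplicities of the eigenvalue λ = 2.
algebraic multiplicity 3, geometric multiplicity 2

The characteristic polynomial is (x - 2)^3, so the factor x - 2 appears with exponent 3: the algebraic multiplicity is 3.

rank(A - 2I) = 1, so the eigenspace has dimension 3 - 1 = 2: the geometric multiplicity is 2.

Since 2 < 3, A is not diagonalizable.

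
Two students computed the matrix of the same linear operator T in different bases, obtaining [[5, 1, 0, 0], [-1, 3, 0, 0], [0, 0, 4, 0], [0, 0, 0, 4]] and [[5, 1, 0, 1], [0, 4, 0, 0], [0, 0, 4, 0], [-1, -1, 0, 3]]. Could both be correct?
Two matrices over a field are similar if and only if they have the same invariant factors.

Both A and B have characteristic polynomial (x - 4)^4 and minimal polynomial (x - 4)^2. Computing further, both have invariant factors x - 4, x - 4, (x - 4)^2. Hence A and B are similar.

Yes.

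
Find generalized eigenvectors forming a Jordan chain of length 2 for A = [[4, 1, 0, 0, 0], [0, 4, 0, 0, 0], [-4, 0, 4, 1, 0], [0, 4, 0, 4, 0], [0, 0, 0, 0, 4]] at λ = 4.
We seek v_1 ∈ ker((A - 4I)^2) \ ker(A - 4I), then set v_{i+1} = (A - 4I) v_i.

One such chain is v_1 = [[0, 1, 0, -1, 0]]^T, v_2 = [[1, 0, -1, 4, 0]]^T. Check: (A - 4I) v_2 = [[0, 0, 0, 0, 0]]^T = 0.

v_1 = [[0, 1, 0, -1, 0]]^T, v_2 = [[1, 0, -1, 4, 0]]^T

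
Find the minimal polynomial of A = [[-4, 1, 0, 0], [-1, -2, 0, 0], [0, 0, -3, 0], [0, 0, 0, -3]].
The characteristic polynomial factors as (x + 3)^4. The minimal polynomial is ∏(x - λ)^{k_λ} where k_λ is the size of the largest Jordan block at λ.

For λ = -3: rank(A + 3I) = 1, and the largest Jordan block has size 2 (the smallest k with rank((A + 3I)^k) = rank((A + 3I)^(k+1))).

So m_A(x) = (x + 3)^2.

m_A(x) = (x + 3)^2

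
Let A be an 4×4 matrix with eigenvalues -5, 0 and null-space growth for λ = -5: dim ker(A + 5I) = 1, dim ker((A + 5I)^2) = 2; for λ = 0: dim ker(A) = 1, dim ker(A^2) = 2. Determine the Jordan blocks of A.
Jordan blocks: (-5, 2), (0, 2)

λ = -5: successive nullity increments [1, 1] count blocks of size ≥ k; block sizes are [2].
λ = 0: successive nullity increments [1, 1] count blocks of size ≥ k; block sizes are [2].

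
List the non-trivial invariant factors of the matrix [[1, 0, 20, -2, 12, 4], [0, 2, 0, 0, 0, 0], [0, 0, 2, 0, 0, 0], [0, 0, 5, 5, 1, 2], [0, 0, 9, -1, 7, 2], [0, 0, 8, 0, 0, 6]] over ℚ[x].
The Jordan structure of A has elementary divisors (x - 1), (x - 2), (x - 2), (x - 6)^2, (x - 6). Arranging the block sizes at each eigenvalue in decreasing order and taking row products gives the invariant factors.

Invariant factors (smallest first, each dividing the next): (x - 6)(x - 2), (x - 6)^2(x - 2)(x - 1).

Check: the last factor (x - 6)^2(x - 2)(x - 1) is the minimal polynomial, and the product (x - 6)^3(x - 2)^2(x - 1) is the characteristic polynomial.

(x - 6)(x - 2), (x - 6)^2(x - 2)(x - 1)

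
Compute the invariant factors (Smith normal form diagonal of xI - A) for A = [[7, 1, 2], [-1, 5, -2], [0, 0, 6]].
x - 6, (x - 6)^2

The Jordan structure of A has elementary divisors (x - 6)^2, (x - 6). Arranging the block sizes at each eigenvalue in decreasing order and taking row products gives the invariant factors.

Invariant factors (smallest first, each dividing the next): x - 6, (x - 6)^2.

Check: the last factor (x - 6)^2 is the minimal polynomial, and the product (x - 6)^3 is the characteristic polynomial.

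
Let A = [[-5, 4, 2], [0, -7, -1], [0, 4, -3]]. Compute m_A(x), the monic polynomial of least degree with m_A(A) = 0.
The characteristic polynomial factors as (x + 5)^3. The minimal polynomial is ∏(x - λ)^{k_λ} where k_λ is the size of the largest Jordan block at λ.

For λ = -5: rank(A + 5I) = 1, and the largest Jordan block has size 2 (the smallest k with rank((A + 5I)^k) = rank((A + 5I)^(k+1))).

So m_A(x) = (x + 5)^2.

m_A(x) = (x + 5)^2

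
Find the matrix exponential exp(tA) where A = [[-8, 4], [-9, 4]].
e^{tA} = [[(1 - 6*t)*e^{-2*t}, 4*t*e^{-2*t}], [-9*t*e^{-2*t}, (6*t + 1)*e^{-2*t}]]

A has Jordan form J = [[-2, 1], [0, -2]] with A = PJP^{-1}, so e^{tA} = P e^{tJ} P^{-1}.

For a Jordan block J_k(λ), e^{tJ_k(λ)} = e^{λt} · (I + tN + t^2 N^2/2! + ... + t^{k-1} N^{k-1}/(k-1)!) where N is the nilpotent superdiagonal part.

Assembling the blocks and conjugating back gives the entries of e^{tA} as shown above.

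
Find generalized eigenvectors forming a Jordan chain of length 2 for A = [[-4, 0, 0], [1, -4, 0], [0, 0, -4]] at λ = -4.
We seek v_1 ∈ ker((A + 4I)^2) \ ker(A + 4I), then set v_{i+1} = (A + 4I) v_i.

One such chain is v_1 = [[1, 0, 0]]^T, v_2 = [[0, 1, 0]]^T. Check: (A + 4I) v_2 = [[0, 0, 0]]^T = 0.

v_1 = [[1, 0, 0]]^T, v_2 = [[0, 1, 0]]^T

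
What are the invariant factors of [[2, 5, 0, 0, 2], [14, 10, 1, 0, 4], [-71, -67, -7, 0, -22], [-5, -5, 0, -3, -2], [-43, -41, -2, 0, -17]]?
The Jordan structure of A has elementary divisors (x + 3)^3, (x + 3), (x + 3). Arranging the block sizes at each eigenvalue in decreasing order and taking row products gives the invariant factors.

Invariant factors (smallest first, each dividing the next): x + 3, x + 3, (x + 3)^3.

Check: the last factor (x + 3)^3 is the minimal polynomial, and the product (x + 3)^5 is the characteristic polynomial.

x + 3, x + 3, (x + 3)^3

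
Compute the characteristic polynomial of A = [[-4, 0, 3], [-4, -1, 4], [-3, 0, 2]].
xI - A = [[x + 4, 0, -3], [4, x + 1, -4], [3, 0, x - 2]].

Expanding det(xI - A) along the first row:
det(xI - A) = + (x + 4)·det([[x + 1, -4], [0, x - 2]]) - (0)·det([[4, -4], [3, x - 2]]) + (-3)·det([[4, x + 1], [3, 0]]).

Evaluating gives χ_A(x) = x^3 + 3x^2 + 3x + 1 = (x + 1)^3.

χ_A(x) = (x + 1)^3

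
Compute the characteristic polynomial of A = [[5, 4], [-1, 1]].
χ_A(x) = (x - 3)^2

xI - A = [[x - 5, -4], [1, x - 1]].

Expanding det(xI - A) along the first row:
det(xI - A) = + (x - 5)·det([[x - 1]]) - (-4)·det([[1]]).

Evaluating gives χ_A(x) = x^2 - 6x + 9 = (x - 3)^2.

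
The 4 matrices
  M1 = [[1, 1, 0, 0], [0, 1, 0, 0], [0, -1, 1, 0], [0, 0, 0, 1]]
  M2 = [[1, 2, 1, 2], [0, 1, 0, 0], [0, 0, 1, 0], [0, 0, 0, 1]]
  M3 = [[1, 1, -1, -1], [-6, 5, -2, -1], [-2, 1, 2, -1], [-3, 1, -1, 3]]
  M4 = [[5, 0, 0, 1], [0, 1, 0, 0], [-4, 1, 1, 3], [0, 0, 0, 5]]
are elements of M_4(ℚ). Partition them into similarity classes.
3 classes: {M1, M2}, {M3}, {M4}

Characteristic polynomials: χ_{M1} = (x - 1)^4, χ_{M2} = (x - 1)^4, χ_{M3} = (x - 4)(x - 3)(x - 2)^2, χ_{M4} = (x - 5)^2(x - 1)^2.

{M1, M2}: invariant factors x - 1, x - 1, (x - 1)^2.

{M3}: invariant factors (x - 4)(x - 3)(x - 2)^2.

{M4}: invariant factors (x - 5)^2(x - 1)^2.

Matrices are similar if and only if their invariant-factor lists agree; the partition into similarity classes is {M1, M2}, {M3}, {M4}.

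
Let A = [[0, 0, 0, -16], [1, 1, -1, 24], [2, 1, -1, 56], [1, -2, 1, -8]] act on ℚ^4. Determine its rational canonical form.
The invariant factors of A (the non-unit diagonal entries of the Smith normal form of xI - A over ℚ[x]) are (x^2 + 4x - 4)^2, each dividing the next. The characteristic polynomial is their product, (x^2 + 4x - 4)^2.

The rational canonical form is the block-diagonal matrix of companion matrices C(f_i):
R = [[0, 0, 0, -16], [1, 0, 0, 32], [0, 1, 0, -8], [0, 0, 1, -8]].

Note the characteristic polynomial does not split into linear factors over ℚ, so A has no Jordan form over ℚ; the rational canonical form exists over any field.

R = [[0, 0, 0, -16], [1, 0, 0, 32], [0, 1, 0, -8], [0, 0, 1, -8]]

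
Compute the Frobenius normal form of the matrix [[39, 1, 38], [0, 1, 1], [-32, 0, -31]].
The invariant factors of A (the non-unit diagonal entries of the Smith normal form of xI - A over ℚ[x]) are (x - 5)^2(x + 1), each dividing the next. The characteristic polynomial is their product, (x - 5)^2(x + 1).

The rational canonical form is the block-diagonal matrix of companion matrices C(f_i):
R = [[0, 0, -25], [1, 0, -15], [0, 1, 9]].

R = [[0, 0, -25], [1, 0, -15], [0, 1, 9]]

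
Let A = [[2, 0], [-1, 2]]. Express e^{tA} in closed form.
A has Jordan form J = [[2, 1], [0, 2]] with A = PJP^{-1}, so e^{tA} = P e^{tJ} P^{-1}.

For a Jordan block J_k(λ), e^{tJ_k(λ)} = e^{λt} · (I + tN + t^2 N^2/2! + ... + t^{k-1} N^{k-1}/(k-1)!) where N is the nilpotent superdiagonal part.

Assembling the blocks and conjugating back gives the entries of e^{tA} as shown above.

e^{tA} = [[e^{2*t}, 0], [-t*e^{2*t}, e^{2*t}]]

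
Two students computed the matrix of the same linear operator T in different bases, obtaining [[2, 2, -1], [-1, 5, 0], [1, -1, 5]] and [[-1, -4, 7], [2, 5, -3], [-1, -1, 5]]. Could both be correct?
trace(A) = 12 but trace(B) = 9. The trace is a similarity invariant, so A and B are not similar.

No.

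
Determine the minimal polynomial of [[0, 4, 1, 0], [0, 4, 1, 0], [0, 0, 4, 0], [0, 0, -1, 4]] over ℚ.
The characteristic polynomial factors as x(x - 4)^3. The minimal polynomial is ∏(x - λ)^{k_λ} where k_λ is the size of the largest Jordan block at λ.

For λ = 0: rank(A) = 3, and the largest Jordan block has size 1 (the smallest k with rank(A^k) = rank(A^(k+1))).
For λ = 4: rank(A - 4I) = 2, and the largest Jordan block has size 2 (the smallest k with rank((A - 4I)^k) = rank((A - 4I)^(k+1))).

So m_A(x) = x(x - 4)^2.

m_A(x) = x(x - 4)^2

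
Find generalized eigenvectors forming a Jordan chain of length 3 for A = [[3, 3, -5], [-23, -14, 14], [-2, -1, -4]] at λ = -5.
We seek v_1 ∈ ker((A + 5I)^3) \ ker((A + 5I)^2), then set v_{i+1} = (A + 5I) v_i.

One such chain is v_1 = [[0, 2, 1]]^T, v_2 = [[1, -4, -1]]^T, v_3 = [[1, -1, 1]]^T. Check: (A + 5I) v_3 = [[0, 0, 0]]^T = 0.

v_1 = [[0, 2, 1]]^T, v_2 = [[1, -4, -1]]^T, v_3 = [[1, -1, 1]]^T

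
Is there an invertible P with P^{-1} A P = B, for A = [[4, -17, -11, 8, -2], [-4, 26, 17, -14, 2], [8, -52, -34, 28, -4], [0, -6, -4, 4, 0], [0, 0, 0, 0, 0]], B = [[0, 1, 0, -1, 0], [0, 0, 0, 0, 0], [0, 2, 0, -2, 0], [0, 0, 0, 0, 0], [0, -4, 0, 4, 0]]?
Both have characteristic polynomial x^5, but the minimal polynomial of A is x^3 while the minimal polynomial of B is x^2. The minimal polynomial is a similarity invariant, so A and B are not similar.

No.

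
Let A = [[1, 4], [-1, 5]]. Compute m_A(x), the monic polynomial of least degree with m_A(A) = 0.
The characteristic polynomial factors as (x - 3)^2. The minimal polynomial is ∏(x - λ)^{k_λ} where k_λ is the size of the largest Jordan block at λ.

For λ = 3: rank(A - 3I) = 1, and the largest Jordan block has size 2 (the smallest k with rank((A - 3I)^k) = rank((A - 3I)^(k+1))).

So m_A(x) = (x - 3)^2.

m_A(x) = (x - 3)^2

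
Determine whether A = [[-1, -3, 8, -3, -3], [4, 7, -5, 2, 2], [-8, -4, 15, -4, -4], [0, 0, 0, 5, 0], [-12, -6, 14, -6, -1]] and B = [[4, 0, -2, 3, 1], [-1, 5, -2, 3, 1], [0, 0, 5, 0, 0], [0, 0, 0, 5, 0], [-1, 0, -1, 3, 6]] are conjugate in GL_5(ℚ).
Yes.

Two matrices over a field are similar if and only if they have the same invariant factors.

Both A and B have characteristic polynomial (x - 5)^5 and minimal polynomial (x - 5)^3. Computing further, both have invariant factors x - 5, x - 5, (x - 5)^3. Hence A and B are similar.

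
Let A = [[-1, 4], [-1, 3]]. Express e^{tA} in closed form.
e^{tA} = [[(1 - 2*t)*e^{t}, 4*t*e^{t}], [-t*e^{t}, (2*t + 1)*e^{t}]]

A has Jordan form J = [[1, 1], [0, 1]] with A = PJP^{-1}, so e^{tA} = P e^{tJ} P^{-1}.

For a Jordan block J_k(λ), e^{tJ_k(λ)} = e^{λt} · (I + tN + t^2 N^2/2! + ... + t^{k-1} N^{k-1}/(k-1)!) where N is the nilpotent superdiagonal part.

Assembling the blocks and conjugating back gives the entries of e^{tA} as shown above.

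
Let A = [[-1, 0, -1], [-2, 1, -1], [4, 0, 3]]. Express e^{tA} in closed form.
A has Jordan form J = [[1, 1, 0], [0, 1, 0], [0, 0, 1]] with A = PJP^{-1}, so e^{tA} = P e^{tJ} P^{-1}.

For a Jordan block J_k(λ), e^{tJ_k(λ)} = e^{λt} · (I + tN + t^2 N^2/2! + ... + t^{k-1} N^{k-1}/(k-1)!) where N is the nilpotent superdiagonal part.

Assembling the blocks and conjugating back gives the entries of e^{tA} as shown above.

e^{tA} = [[(1 - 2*t)*e^{t}, 0, -t*e^{t}], [-2*t*e^{t}, e^{t}, -t*e^{t}], [4*t*e^{t}, 0, (2*t + 1)*e^{t}]]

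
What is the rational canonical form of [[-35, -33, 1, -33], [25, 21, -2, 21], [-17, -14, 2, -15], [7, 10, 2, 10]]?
R = [[0, 0, 0, -45], [1, 0, 0, 6], [0, 1, 0, 18], [0, 0, 1, -2]]

The invariant factors of A (the non-unit diagonal entries of the Smith normal form of xI - A over ℚ[x]) are (x - 3)(x + 5)(x^2 - 3), each dividing the next. The characteristic polynomial is their product, (x - 3)(x + 5)(x^2 - 3).

The rational canonical form is the block-diagonal matrix of companion matrices C(f_i):
R = [[0, 0, 0, -45], [1, 0, 0, 6], [0, 1, 0, 18], [0, 0, 1, -2]].

Note the characteristic polynomial does not split into linear factors over ℚ, so A has no Jordan form over ℚ; the rational canonical form exists over any field.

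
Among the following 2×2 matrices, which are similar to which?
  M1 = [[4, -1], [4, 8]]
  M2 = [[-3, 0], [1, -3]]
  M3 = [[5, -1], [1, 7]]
2 classes: {M1, M3}, {M2}

Characteristic polynomials: χ_{M1} = (x - 6)^2, χ_{M2} = (x + 3)^2, χ_{M3} = (x - 6)^2.

{M1, M3}: invariant factors (x - 6)^2.

{M2}: invariant factors (x + 3)^2.

Matrices are similar if and only if their invariant-factor lists agree; the partition into similarity classes is {M1, M3}, {M2}.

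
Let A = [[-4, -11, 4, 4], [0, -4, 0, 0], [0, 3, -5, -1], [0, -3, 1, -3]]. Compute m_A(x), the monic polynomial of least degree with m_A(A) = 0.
The characteristic polynomial factors as (x + 4)^4. The minimal polynomial is ∏(x - λ)^{k_λ} where k_λ is the size of the largest Jordan block at λ.

For λ = -4: rank(A + 4I) = 2, and the largest Jordan block has size 2 (the smallest k with rank((A + 4I)^k) = rank((A + 4I)^(k+1))).

So m_A(x) = (x + 4)^2.

m_A(x) = (x + 4)^2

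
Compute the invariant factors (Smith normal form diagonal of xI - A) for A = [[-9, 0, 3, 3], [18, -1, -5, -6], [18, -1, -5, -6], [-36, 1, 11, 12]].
The Jordan structure of A has elementary divisors (x + 3), x^2, x. Arranging the block sizes at each eigenvalue in decreasing order and taking row products gives the invariant factors.

Invariant factors (smallest first, each dividing the next): x, x^2(x + 3).

Check: the last factor x^2(x + 3) is the minimal polynomial, and the product x^3(x + 3) is the characteristic polynomial.

x, x^2(x + 3)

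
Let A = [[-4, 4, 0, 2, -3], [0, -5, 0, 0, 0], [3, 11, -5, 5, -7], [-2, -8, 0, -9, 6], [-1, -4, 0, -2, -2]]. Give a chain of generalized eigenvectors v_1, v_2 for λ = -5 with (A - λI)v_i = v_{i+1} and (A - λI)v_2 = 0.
We seek v_1 ∈ ker((A + 5I)^2) \ ker(A + 5I), then set v_{i+1} = (A + 5I) v_i.

One such chain is v_1 = [[1, 1, 6, -6, -3]]^T, v_2 = [[2, 0, 5, -4, -2]]^T. Check: (A + 5I) v_2 = [[0, 0, 0, 0, 0]]^T = 0.

v_1 = [[1, 1, 6, -6, -3]]^T, v_2 = [[2, 0, 5, -4, -2]]^T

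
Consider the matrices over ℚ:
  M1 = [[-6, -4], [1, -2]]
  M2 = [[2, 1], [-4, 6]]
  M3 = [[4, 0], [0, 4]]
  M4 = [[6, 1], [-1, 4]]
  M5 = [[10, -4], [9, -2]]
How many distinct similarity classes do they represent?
4 classes: {M1}, {M2, M5}, {M3}, {M4}

Characteristic polynomials: χ_{M1} = (x + 4)^2, χ_{M2} = (x - 4)^2, χ_{M3} = (x - 4)^2, χ_{M4} = (x - 5)^2, χ_{M5} = (x - 4)^2.

{M1}: invariant factors (x + 4)^2.

{M2, M5}: invariant factors (x - 4)^2.

{M3}: invariant factors x - 4, x - 4.

{M4}: invariant factors (x - 5)^2.

Matrices are similar if and only if their invariant-factor lists agree; the partition into similarity classes is {M1}, {M2, M5}, {M3}, {M4}.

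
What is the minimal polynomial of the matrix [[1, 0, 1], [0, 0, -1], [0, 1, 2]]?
m_A(x) = (x - 1)^3

The characteristic polynomial factors as (x - 1)^3. The minimal polynomial is ∏(x - λ)^{k_λ} where k_λ is the size of the largest Jordan block at λ.

For λ = 1: rank(A - I) = 2, and the largest Jordan block has size 3 (the smallest k with rank((A - I)^k) = rank((A - I)^(k+1))).

So m_A(x) = (x - 1)^3.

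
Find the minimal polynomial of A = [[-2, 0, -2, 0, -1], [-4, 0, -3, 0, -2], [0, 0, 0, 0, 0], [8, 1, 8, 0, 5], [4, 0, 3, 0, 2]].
The characteristic polynomial factors as x^5. The minimal polynomial is ∏(x - λ)^{k_λ} where k_λ is the size of the largest Jordan block at λ.

For λ = 0: rank(A) = 3, and the largest Jordan block has size 3 (the smallest k with rank(A^k) = rank(A^(k+1))).

So m_A(x) = x^3.

m_A(x) = x^3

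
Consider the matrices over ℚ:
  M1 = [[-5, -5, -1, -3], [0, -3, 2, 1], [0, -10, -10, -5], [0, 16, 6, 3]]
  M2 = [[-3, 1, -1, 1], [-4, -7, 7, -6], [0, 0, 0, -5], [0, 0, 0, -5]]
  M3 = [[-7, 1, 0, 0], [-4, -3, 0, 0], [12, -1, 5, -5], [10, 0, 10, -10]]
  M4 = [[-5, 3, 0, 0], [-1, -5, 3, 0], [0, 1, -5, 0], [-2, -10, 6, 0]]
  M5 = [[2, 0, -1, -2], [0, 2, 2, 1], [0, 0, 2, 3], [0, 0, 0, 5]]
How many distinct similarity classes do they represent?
3 classes: {M1, M2, M4}, {M3}, {M5}

Characteristic polynomials: χ_{M1} = x(x + 5)^3, χ_{M2} = x(x + 5)^3, χ_{M3} = x(x + 5)^3, χ_{M4} = x(x + 5)^3, χ_{M5} = (x - 5)(x - 2)^3.

{M1, M2, M4}: invariant factors x(x + 5)^3.

{M3}: invariant factors x + 5, x(x + 5)^2.

{M5}: invariant factors x - 2, (x - 5)(x - 2)^2.

Matrices are similar if and only if their invariant-factor lists agree; the partition into similarity classes is {M1, M2, M4}, {M3}, {M5}.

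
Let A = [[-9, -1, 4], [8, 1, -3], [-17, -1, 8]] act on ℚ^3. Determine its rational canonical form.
The invariant factors of A (the non-unit diagonal entries of the Smith normal form of xI - A over ℚ[x]) are x^3 - 4, each dividing the next. The characteristic polynomial is their product, x^3 - 4.

The rational canonical form is the block-diagonal matrix of companion matrices C(f_i):
R = [[0, 0, 4], [1, 0, 0], [0, 1, 0]].

Note the characteristic polynomial does not split into linear factors over ℚ, so A has no Jordan form over ℚ; the rational canonical form exists over any field.

R = [[0, 0, 4], [1, 0, 0], [0, 1, 0]]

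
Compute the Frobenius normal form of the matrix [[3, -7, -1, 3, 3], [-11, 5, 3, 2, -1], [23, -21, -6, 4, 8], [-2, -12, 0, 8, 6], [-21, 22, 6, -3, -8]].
The invariant factors of A (the non-unit diagonal entries of the Smith normal form of xI - A over ℚ[x]) are (x - 3)(x + 1)(x^3 + 2), each dividing the next. The characteristic polynomial is their product, (x - 3)(x + 1)(x^3 + 2).

The rational canonical form is the block-diagonal matrix of companion matrices C(f_i):
R = [[0, 0, 0, 0, 6], [1, 0, 0, 0, 4], [0, 1, 0, 0, -2], [0, 0, 1, 0, 3], [0, 0, 0, 1, 2]].

Note the characteristic polynomial does not split into linear factors over ℚ, so A has no Jordan form over ℚ; the rational canonical form exists over any field.

R = [[0, 0, 0, 0, 6], [1, 0, 0, 0, 4], [0, 1, 0, 0, -2], [0, 0, 1, 0, 3], [0, 0, 0, 1, 2]]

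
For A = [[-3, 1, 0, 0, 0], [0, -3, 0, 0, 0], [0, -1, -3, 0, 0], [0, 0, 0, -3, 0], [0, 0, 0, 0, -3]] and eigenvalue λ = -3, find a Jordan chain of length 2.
v_1 = [[-3, 1, 7, -1, -1]]^T, v_2 = [[1, 0, -1, 0, 0]]^T

We seek v_1 ∈ ker((A + 3I)^2) \ ker(A + 3I), then set v_{i+1} = (A + 3I) v_i.

One such chain is v_1 = [[-3, 1, 7, -1, -1]]^T, v_2 = [[1, 0, -1, 0, 0]]^T. Check: (A + 3I) v_2 = [[0, 0, 0, 0, 0]]^T = 0.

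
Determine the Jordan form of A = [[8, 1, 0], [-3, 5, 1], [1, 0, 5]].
J = [[6, 1, 0], [0, 6, 1], [0, 0, 6]]

The characteristic polynomial is det(xI - A) = (x - 6)^3, so the eigenvalues are 6 (algebraic multiplicity 3).

For λ = 6: rank(A - 6I) = 2, rank((A - 6I)^2) = 1, rank((A - 6I)^3) = 0. The eigenspace has dimension 3 - 2 = 1, so there is 1 Jordan block; the rank sequence gives block sizes [3].

Assembling the blocks gives the Jordan form J above.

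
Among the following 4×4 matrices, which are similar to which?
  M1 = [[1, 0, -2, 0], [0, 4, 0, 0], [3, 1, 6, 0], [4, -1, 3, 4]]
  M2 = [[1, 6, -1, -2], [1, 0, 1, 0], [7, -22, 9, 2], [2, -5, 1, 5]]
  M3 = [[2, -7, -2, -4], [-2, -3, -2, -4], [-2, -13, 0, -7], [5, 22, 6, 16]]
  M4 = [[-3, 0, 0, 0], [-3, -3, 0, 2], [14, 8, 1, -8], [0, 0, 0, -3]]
3 classes: {M1, M3}, {M2}, {M4}

Characteristic polynomials: χ_{M1} = (x - 4)^3(x - 3), χ_{M2} = (x - 4)^3(x - 3), χ_{M3} = (x - 4)^3(x - 3), χ_{M4} = (x - 1)(x + 3)^3.

{M1, M3}: invariant factors (x - 4)^3(x - 3).

{M2}: invariant factors x - 4, (x - 4)^2(x - 3).

{M4}: invariant factors x + 3, (x - 1)(x + 3)^2.

Matrices are similar if and only if their invariant-factor lists agree; the partition into similarity classes is {M1, M3}, {M2}, {M4}.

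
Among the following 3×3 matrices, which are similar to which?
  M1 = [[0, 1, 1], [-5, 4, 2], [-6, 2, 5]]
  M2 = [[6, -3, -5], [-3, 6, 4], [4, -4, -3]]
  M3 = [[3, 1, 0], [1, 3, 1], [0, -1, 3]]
1 class: {M1, M2, M3}

Characteristic polynomials: χ_{M1} = (x - 3)^3, χ_{M2} = (x - 3)^3, χ_{M3} = (x - 3)^3.

{M1, M2, M3}: invariant factors (x - 3)^3.

Matrices are similar if and only if their invariant-factor lists agree; the partition into similarity classes is {M1, M2, M3}.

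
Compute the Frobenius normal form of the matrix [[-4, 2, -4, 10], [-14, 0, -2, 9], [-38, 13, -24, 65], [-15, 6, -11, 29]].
R = [[0, 0, 0, -4], [1, 0, 0, 1], [0, 1, 0, 3], [0, 0, 1, 1]]

The invariant factors of A (the non-unit diagonal entries of the Smith normal form of xI - A over ℚ[x]) are (x - 1)(x^3 - 3x - 4), each dividing the next. The characteristic polynomial is their product, (x - 1)(x^3 - 3x - 4).

The rational canonical form is the block-diagonal matrix of companion matrices C(f_i):
R = [[0, 0, 0, -4], [1, 0, 0, 1], [0, 1, 0, 3], [0, 0, 1, 1]].

Note the characteristic polynomial does not split into linear factors over ℚ, so A has no Jordan form over ℚ; the rational canonical form exists over any field.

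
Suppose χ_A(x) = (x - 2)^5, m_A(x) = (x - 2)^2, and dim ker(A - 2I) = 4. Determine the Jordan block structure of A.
Jordan blocks: (2, 2), (2, 1), (2, 1), (2, 1)

λ = 2: algebraic multiplicity 5 (exponent in χ_A), largest block size 2 (exponent in m_A), 4 blocks (geometric multiplicity). These force block sizes [2, 1, 1, 1].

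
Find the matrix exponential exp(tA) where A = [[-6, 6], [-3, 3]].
A has Jordan form J = [[-3, 0], [0, 0]] with A = PJP^{-1}, so e^{tA} = P e^{tJ} P^{-1}.

For a Jordan block J_k(λ), e^{tJ_k(λ)} = e^{λt} · (I + tN + t^2 N^2/2! + ... + t^{k-1} N^{k-1}/(k-1)!) where N is the nilpotent superdiagonal part.

Assembling the blocks and conjugating back gives the entries of e^{tA} as shown above.

e^{tA} = [[-1 + 2*e^{-3*t}, 2 - 2*e^{-3*t}], [-1 + e^{-3*t}, 2 - e^{-3*t}]]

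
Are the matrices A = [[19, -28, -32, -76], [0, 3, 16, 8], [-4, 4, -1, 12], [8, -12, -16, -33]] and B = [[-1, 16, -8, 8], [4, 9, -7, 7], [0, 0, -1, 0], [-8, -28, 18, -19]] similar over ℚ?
Both have characteristic polynomial (x + 1)^2(x + 5)^2, but the minimal polynomial of A is (x + 1)(x + 5) while the minimal polynomial of B is (x + 1)(x + 5)^2. The minimal polynomial is a similarity invariant, so A and B are not similar.

No.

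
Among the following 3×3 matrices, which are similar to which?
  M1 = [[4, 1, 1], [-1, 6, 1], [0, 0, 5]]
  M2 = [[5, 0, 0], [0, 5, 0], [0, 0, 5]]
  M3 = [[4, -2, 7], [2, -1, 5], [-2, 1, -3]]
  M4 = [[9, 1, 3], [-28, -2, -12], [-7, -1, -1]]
4 classes: {M1}, {M2}, {M3}, {M4}

Characteristic polynomials: χ_{M1} = (x - 5)^3, χ_{M2} = (x - 5)^3, χ_{M3} = x^3, χ_{M4} = (x - 2)^3.

{M1}: invariant factors x - 5, (x - 5)^2.

{M2}: invariant factors x - 5, x - 5, x - 5.

{M3}: invariant factors x^3.

{M4}: invariant factors x - 2, (x - 2)^2.

Matrices are similar if and only if their invariant-factor lists agree; the partition into similarity classes is {M1}, {M2}, {M3}, {M4}.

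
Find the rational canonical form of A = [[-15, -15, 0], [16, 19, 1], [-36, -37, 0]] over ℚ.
R = [[0, 0, -15], [1, 0, 8], [0, 1, 4]]

The invariant factors of A (the non-unit diagonal entries of the Smith normal form of xI - A over ℚ[x]) are (x - 5)(x^2 + x - 3), each dividing the next. The characteristic polynomial is their product, (x - 5)(x^2 + x - 3).

The rational canonical form is the block-diagonal matrix of companion matrices C(f_i):
R = [[0, 0, -15], [1, 0, 8], [0, 1, 4]].

Note the characteristic polynomial does not split into linear factors over ℚ, so A has no Jordan form over ℚ; the rational canonical form exists over any field.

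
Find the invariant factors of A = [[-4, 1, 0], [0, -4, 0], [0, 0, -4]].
The Jordan structure of A has elementary divisors (x + 4)^2, (x + 4). Arranging the block sizes at each eigenvalue in decreasing order and taking row products gives the invariant factors.

Invariant factors (smallest first, each dividing the next): x + 4, (x + 4)^2.

Check: the last factor (x + 4)^2 is the minimal polynomial, and the product (x + 4)^3 is the characteristic polynomial.

x + 4, (x + 4)^2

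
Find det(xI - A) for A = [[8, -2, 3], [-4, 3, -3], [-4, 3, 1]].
χ_A(x) = (x - 4)^3

xI - A = [[x - 8, 2, -3], [4, x - 3, 3], [4, -3, x - 1]].

Expanding det(xI - A) along the first row:
det(xI - A) = + (x - 8)·det([[x - 3, 3], [-3, x - 1]]) - (2)·det([[4, 3], [4, x - 1]]) + (-3)·det([[4, x - 3], [4, -3]]).

Evaluating gives χ_A(x) = x^3 - 12x^2 + 48x - 64 = (x - 4)^3.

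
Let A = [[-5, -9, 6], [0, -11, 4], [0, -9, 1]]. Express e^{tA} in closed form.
A has Jordan form J = [[-5, 1, 0], [0, -5, 0], [0, 0, -5]] with A = PJP^{-1}, so e^{tA} = P e^{tJ} P^{-1}.

For a Jordan block J_k(λ), e^{tJ_k(λ)} = e^{λt} · (I + tN + t^2 N^2/2! + ... + t^{k-1} N^{k-1}/(k-1)!) where N is the nilpotent superdiagonal part.

Assembling the blocks and conjugating back gives the entries of e^{tA} as shown above.

e^{tA} = [[e^{-5*t}, -9*t*e^{-5*t}, 6*t*e^{-5*t}], [0, (1 - 6*t)*e^{-5*t}, 4*t*e^{-5*t}], [0, -9*t*e^{-5*t}, (6*t + 1)*e^{-5*t}]]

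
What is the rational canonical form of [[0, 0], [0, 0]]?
The invariant factors of A (the non-unit diagonal entries of the Smith normal form of xI - A over ℚ[x]) are x, x, each dividing the next. The characteristic polynomial is their product, x^2.

The rational canonical form is the block-diagonal matrix of companion matrices C(f_i):
R = [[0, 0], [0, 0]].

R = [[0, 0], [0, 0]]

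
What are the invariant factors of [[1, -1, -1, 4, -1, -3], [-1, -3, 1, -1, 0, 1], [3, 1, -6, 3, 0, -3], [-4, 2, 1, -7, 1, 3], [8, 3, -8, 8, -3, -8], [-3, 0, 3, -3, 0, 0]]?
The Jordan structure of A has elementary divisors (x + 3)^3, (x + 3)^2, (x + 3). Arranging the block sizes at each eigenvalue in decreasing order and taking row products gives the invariant factors.

Invariant factors (smallest first, each dividing the next): x + 3, (x + 3)^2, (x + 3)^3.

Check: the last factor (x + 3)^3 is the minimal polynomial, and the product (x + 3)^6 is the characteristic polynomial.

x + 3, (x + 3)^2, (x + 3)^3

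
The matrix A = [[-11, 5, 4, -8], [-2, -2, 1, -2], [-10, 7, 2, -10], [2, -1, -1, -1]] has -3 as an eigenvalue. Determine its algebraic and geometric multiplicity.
The characteristic polynomial is (x + 3)^4, so the factor x + 3 appears with exponent 4: the algebraic multiplicity is 4.

rank(A + 3I) = 2, so the eigenspace has dimension 4 - 2 = 2: the geometric multiplicity is 2.

Since 2 < 4, A is not diagonalizable.

algebraic multiplicity 4, geometric multiplicity 2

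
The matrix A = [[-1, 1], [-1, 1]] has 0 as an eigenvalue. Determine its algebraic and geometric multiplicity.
The characteristic polynomial is x^2, so the factor x appears with exponent 2: the algebraic multiplicity is 2.

rank(A) = 1, so the eigenspace has dimension 2 - 1 = 1: the geometric multiplicity is 1.

Since 1 < 2, A is not diagonalizable.

algebraic multiplicity 2, geometric multiplicity 1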